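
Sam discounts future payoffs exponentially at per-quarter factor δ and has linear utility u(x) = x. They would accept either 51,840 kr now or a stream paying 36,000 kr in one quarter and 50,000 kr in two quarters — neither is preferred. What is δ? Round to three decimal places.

δ ≈ 0.720

The stream is worth 36000δ + 50000δ² today, so 36000δ + 50000δ² = 51840.
Rearranged: 50000δ² + 36000δ − 51840 = 0.
The positive root is δ = [−36000 + √(36000² + 4·50000·51840)] / (2·50000) = (−36000 + 108000.000)/100000 ≈ 0.720.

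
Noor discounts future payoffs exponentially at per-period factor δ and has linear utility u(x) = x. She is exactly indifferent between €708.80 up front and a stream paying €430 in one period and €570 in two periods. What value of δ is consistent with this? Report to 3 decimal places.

δ ≈ 0.800

The stream is worth 430δ + 570δ² today, so 430δ + 570δ² = 708.80.
That is, 570δ² + 430δ − 708.80 = 0, a quadratic in δ.
δ = (−430 + √(430² + 4·570·708.80)) / (2·570) = (−430 + √1800964.00) / 1140 ≈ 0.800.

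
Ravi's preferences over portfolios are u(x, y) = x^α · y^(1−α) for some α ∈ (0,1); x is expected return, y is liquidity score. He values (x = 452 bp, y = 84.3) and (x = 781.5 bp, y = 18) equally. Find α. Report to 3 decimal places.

α ≈ 0.738

Indifference: 452^α · 84.3^(1−α) = 781.5^α · 18^(1−α).
Rearrange to (452/781.5)^α = (18/84.3)^(1−α) and take logs: α·-0.547533 = (1−α)·-1.544010.
Thus α·(-2.091543) = -1.544010, so α = -1.544010/-2.091543 ≈ 0.738.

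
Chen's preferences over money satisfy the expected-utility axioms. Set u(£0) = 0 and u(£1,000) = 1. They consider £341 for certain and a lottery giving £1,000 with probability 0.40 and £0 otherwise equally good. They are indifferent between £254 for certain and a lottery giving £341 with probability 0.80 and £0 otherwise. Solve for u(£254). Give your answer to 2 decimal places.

First, u(£341) = 0.40·u(£1,000) + 0.60·u(£0) = 0.40.
Chaining: u(£254) = 0.80·0.40 + 0.20·0.00 = 0.3200.

0.32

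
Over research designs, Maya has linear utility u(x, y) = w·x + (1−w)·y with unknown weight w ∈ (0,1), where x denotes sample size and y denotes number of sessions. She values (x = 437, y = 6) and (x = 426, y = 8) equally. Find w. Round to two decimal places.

u(437,6) = u(426,8) means w·437 + (1−w)·6 = w·426 + (1−w)·8.
Collecting terms: w·11 = (1−w)·2.
So w/(1−w) = 2/11 = 0.1818, giving w = 2/(11+2) = 0.15.

w = 0.15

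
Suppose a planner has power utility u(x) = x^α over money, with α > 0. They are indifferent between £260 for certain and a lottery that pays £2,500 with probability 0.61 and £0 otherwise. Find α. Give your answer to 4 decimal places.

α ≈ 0.2184

The lottery's expected utility is 0.61·u(2500) + 0.39·u(0) = 0.61·2500^α (since u(0) = 0 for α > 0).
Indifference: 260^α = 0.61·2500^α, so (260/2500)^α = 0.61.
α = ln(0.61) / ln(260/2500) = -0.4942963/-2.2633644 ≈ 0.2184.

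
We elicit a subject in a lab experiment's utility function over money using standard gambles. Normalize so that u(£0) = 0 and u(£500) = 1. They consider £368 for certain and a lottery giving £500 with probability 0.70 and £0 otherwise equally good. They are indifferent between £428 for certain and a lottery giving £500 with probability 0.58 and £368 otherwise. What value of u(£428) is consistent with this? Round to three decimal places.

From the first indifference, u(£368) = 0.70·u(£500) + 0.30·u(£0) = 0.70·1 + 0.30·0 = 0.70.
The second indifference gives u(£428) = 0.58·u(£500) + 0.42·u(£368) = 0.58·1.00 + 0.42·0.70 = 0.8740.

0.874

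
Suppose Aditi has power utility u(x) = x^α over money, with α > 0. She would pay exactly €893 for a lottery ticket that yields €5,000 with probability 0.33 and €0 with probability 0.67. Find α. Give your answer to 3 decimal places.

α ≈ 0.644

Since u(0) = 0, the lottery's EU is 0.33·5000^α.
Indifference: 893^α = 0.33·5000^α, so (893/5000)^α = 0.33.
Taking logs: α·ln(893/5000) = ln(0.33), so α = -1.108663 / -1.722607 ≈ 0.644.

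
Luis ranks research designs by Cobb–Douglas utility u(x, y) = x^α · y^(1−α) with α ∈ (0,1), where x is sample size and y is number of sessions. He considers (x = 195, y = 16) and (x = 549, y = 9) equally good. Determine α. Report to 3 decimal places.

α ≈ 0.357

The Cobb–Douglas utilities coincide, so 195^α·16^(1−α) = 549^α·9^(1−α).
(195/549)^α = (9/16)^(1−α); take logs: α·ln(195/549) = (1−α)·ln(9/16), i.e. α·-1.035099 = (1−α)·-0.575364.
Thus α·(-1.610463) = -0.575364, so α = -0.575364/-1.610463 ≈ 0.357.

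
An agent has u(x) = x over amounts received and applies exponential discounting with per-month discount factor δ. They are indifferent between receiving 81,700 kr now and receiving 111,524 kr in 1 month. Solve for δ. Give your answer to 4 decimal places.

The payoff in 1 month is discounted by δ, so u(81700) = δ·u(111524) and δ = u(81700)/u(111524).
With u(x) = x: δ = 81700/111524 = 0.73258.

δ ≈ 0.7326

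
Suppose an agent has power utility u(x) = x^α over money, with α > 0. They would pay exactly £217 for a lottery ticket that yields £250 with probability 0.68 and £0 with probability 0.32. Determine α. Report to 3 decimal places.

EU(lottery) = 0.68·250^α + 0.32·0 = 0.68·250^α.
Equating: 217^α = 0.68·250^α, i.e. 0.8680^α = 0.68.
Taking logs: α·ln(217/250) = ln(0.68), so α = -0.385662 / -0.141564 ≈ 2.724.

α ≈ 2.724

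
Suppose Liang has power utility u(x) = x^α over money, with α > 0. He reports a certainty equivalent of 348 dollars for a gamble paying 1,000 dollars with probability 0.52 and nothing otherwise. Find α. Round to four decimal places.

α ≈ 0.6195

The lottery's expected utility is 0.52·u(1000) + 0.48·u(0) = 0.52·1000^α (since u(0) = 0 for α > 0).
Setting u(348) equal to that: 348^α = 0.52·1000^α ⇒ (348/1000)^α = 0.52.
Taking logs: α·ln(348/1000) = ln(0.52), so α = -0.6539265 / -1.0555528 ≈ 0.6195.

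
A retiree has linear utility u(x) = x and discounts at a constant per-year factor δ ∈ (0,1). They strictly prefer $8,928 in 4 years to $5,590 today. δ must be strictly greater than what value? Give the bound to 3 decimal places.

δ > 0.890

Comparing present values: 5590 < δ^4·8928.
Dividing by 8928: δ^4 > 0.62612. Both sides are positive, so the 4th root keeps the direction.
δ > 0.62612^(1/4) = 0.890.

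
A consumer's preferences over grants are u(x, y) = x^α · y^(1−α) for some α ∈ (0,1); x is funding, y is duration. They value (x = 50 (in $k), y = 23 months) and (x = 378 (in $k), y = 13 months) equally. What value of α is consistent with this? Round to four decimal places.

α ≈ 0.2200

Indifference: 50^α · 23^(1−α) = 378^α · 13^(1−α).
Rearrange to (50/378)^α = (13/23)^(1−α) and take logs: α·-2.0228712 = (1−α)·-0.5705449.
So α/(1−α) = (-0.5705449)/(-2.0228712) = 0.2820471, and α = 0.2820471/1.2820471 ≈ 0.2200.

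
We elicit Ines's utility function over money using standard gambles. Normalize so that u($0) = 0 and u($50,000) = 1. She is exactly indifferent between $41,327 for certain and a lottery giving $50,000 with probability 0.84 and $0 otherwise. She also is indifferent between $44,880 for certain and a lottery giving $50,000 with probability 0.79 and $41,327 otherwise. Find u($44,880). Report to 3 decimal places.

0.966

From the first indifference, u($41,327) = 0.84·u($50,000) + 0.16·u($0) = 0.84·1 + 0.16·0 = 0.84.
Chaining: u($44,880) = 0.79·1.00 + 0.21·0.84 = 0.9664.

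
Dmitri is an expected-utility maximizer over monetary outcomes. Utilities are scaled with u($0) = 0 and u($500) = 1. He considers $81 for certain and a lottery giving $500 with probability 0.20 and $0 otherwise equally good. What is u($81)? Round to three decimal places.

The indifference gives u($81) = 0.20·u($500) + 0.80·u($0) = 0.20·1 + 0.80·0 = 0.20.

0.200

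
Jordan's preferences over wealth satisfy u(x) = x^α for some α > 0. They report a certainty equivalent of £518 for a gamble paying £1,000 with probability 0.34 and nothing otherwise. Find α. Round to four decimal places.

α ≈ 1.6401

Since u(0) = 0, the lottery's EU is 0.34·1000^α.
Indifference: 518^α = 0.34·1000^α, so (518/1000)^α = 0.34.
Take logs: α = ln 0.34 / ln(518/1000) ≈ 1.640077.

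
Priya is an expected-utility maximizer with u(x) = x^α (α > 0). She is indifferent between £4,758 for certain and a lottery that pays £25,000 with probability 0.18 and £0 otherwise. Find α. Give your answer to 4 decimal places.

The lottery's expected utility is 0.18·u(25000) + 0.82·u(0) = 0.18·25000^α (since u(0) = 0 for α > 0).
Indifference: 4758^α = 0.18·25000^α, so (4758/25000)^α = 0.18.
α = ln(0.18) / ln(4758/25000) = -1.7147984/-1.6590484 ≈ 1.0336.

α ≈ 1.0336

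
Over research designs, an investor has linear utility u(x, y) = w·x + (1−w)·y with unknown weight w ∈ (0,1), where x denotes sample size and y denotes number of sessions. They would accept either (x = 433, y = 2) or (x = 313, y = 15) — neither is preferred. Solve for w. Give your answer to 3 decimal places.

u(433,2) = u(313,15) means w·433 + (1−w)·2 = w·313 + (1−w)·15.
Rearranging, 120·w − 13·(1−w) = 0.
The marginal rate of substitution is 13/120, so w = 13/(120+13) = 0.098.

w = 0.098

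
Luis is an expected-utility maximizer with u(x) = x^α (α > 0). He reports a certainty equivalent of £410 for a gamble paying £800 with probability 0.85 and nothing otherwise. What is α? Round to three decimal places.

α ≈ 0.243

The lottery's expected utility is 0.85·u(800) + 0.15·u(0) = 0.85·800^α (since u(0) = 0 for α > 0).
Indifference: 410^α = 0.85·800^α, so (410/800)^α = 0.85.
Take logs: α = ln 0.85 / ln(410/800) ≈ 0.24313.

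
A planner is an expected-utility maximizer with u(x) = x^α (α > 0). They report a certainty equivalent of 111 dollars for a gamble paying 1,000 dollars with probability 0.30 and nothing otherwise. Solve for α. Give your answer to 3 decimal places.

The lottery's expected utility is 0.30·u(1000) + 0.70·u(0) = 0.30·1000^α (since u(0) = 0 for α > 0).
Equating: 111^α = 0.30·1000^α, i.e. 0.1110^α = 0.30.
α = ln(0.30) / ln(111/1000) = -1.203973/-2.198225 ≈ 0.548.

α ≈ 0.548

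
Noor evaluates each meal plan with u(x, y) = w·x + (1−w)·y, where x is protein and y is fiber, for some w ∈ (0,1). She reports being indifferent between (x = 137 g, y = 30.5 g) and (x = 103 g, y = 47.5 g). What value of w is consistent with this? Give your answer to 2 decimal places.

w = 0.33

Equating utilities: w·137 + (1−w)·30.5 = w·103 + (1−w)·47.5.
Rearranging, 34·w − 17·(1−w) = 0.
So w/(1−w) = 17/34 = 0.5000, giving w = 17/(34+17) = 0.33.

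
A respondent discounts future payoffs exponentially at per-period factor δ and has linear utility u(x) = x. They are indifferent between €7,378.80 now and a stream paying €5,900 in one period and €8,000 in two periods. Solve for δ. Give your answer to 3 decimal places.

Present value of the stream is 5900·δ + 8000·δ². Indifference gives 5900δ + 8000δ² = 7378.80.
Rearranged: 8000δ² + 5900δ − 7378.80 = 0.
The positive root is δ = [−5900 + √(5900² + 4·8000·7378.80)] / (2·8000) = (−5900 + 16460.000)/16000 ≈ 0.660.

δ ≈ 0.660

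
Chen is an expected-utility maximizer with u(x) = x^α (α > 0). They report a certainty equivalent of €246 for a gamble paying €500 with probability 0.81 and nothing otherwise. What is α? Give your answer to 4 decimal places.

EU(lottery) = 0.81·500^α + 0.19·0 = 0.81·500^α.
Equating: 246^α = 0.81·500^α, i.e. 0.4920^α = 0.81.
Taking logs: α·ln(246/500) = ln(0.81), so α = -0.2107210 / -0.7092766 ≈ 0.2971.

α ≈ 0.2971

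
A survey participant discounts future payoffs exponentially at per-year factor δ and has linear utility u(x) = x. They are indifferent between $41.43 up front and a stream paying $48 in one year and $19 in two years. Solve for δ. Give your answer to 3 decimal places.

δ ≈ 0.680

Present value of the stream is 48·δ + 19·δ². Indifference gives 48δ + 19δ² = 41.43.
So 19δ² + 48δ − 41.43 = 0.
δ = (−48 + √(48² + 4·19·41.43)) / (2·19) = (−48 + √5452.68) / 38 ≈ 0.680.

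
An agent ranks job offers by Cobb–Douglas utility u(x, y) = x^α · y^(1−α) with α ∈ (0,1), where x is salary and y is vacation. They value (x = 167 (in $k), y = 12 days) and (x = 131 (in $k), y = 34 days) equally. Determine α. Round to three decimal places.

α ≈ 0.811

Indifference: 167^α · 12^(1−α) = 131^α · 34^(1−α).
(167/131)^α = (34/12)^(1−α); take logs: α·ln(167/131) = (1−α)·ln(34/12), i.e. α·0.242796 = (1−α)·1.041454.
Thus α·(1.284250) = 1.041454, so α = 1.041454/1.284250 ≈ 0.811.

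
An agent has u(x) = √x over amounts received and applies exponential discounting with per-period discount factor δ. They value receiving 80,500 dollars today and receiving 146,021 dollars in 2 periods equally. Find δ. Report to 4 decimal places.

δ ≈ 0.8617

The payoff in 2 periods is discounted by δ^2, so u(80500) = δ^2·u(146021) and δ^2 = u(80500)/u(146021).
With u(x) = √x: δ^2 = √80500/√146021 = √(80500/146021) = 0.74249.
Taking the square root: δ = 0.74249^(1/2) ≈ 0.8617.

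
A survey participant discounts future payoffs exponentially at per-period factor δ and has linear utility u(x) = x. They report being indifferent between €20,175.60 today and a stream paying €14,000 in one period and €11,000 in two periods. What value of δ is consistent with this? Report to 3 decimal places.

Present value of the stream is 14000·δ + 11000·δ². Indifference gives 14000δ + 11000δ² = 20175.60.
That is, 11000δ² + 14000δ − 20175.60 = 0, a quadratic in δ.
By the quadratic formula (taking the positive root), δ = (−14000 + √1083726400.00) / 22000 ≈ 0.860.

δ ≈ 0.860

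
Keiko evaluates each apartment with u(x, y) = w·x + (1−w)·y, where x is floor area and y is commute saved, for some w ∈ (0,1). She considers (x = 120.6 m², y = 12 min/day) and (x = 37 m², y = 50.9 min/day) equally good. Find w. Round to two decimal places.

Equating utilities: w·120.6 + (1−w)·12 = w·37 + (1−w)·50.9.
Rearranging, 83.6·w − 38.9·(1−w) = 0.
The marginal rate of substitution is 38.9/83.6, so w = 38.9/(83.6+38.9) = 0.32.

w = 0.32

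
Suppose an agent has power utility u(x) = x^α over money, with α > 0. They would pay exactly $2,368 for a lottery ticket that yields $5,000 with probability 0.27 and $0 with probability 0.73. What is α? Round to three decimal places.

α ≈ 1.752

Since u(0) = 0, the lottery's EU is 0.27·5000^α.
Setting u(2368) equal to that: 2368^α = 0.27·5000^α ⇒ (2368/5000)^α = 0.27.
Take logs: α = ln 0.27 / ln(2368/5000) ≈ 1.75187.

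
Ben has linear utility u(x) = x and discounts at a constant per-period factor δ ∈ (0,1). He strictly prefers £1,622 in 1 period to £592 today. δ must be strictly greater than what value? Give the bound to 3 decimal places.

Comparing present values: 592 < δ·1622.
So δ > 592/1622 = 0.36498.

δ > 0.365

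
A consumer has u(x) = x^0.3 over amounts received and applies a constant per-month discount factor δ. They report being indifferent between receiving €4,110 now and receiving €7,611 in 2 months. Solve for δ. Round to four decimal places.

Indifference means u(4110) = δ^2 · u(7611), so δ^2 = u(4110)/u(7611).
Since u(x) = x^0.3, δ^2 = (4110/7611)^0.3 = 0.54001^0.3 = 0.83123.
Hence δ = (0.83123)^(1/2) = 0.911717.

δ ≈ 0.9117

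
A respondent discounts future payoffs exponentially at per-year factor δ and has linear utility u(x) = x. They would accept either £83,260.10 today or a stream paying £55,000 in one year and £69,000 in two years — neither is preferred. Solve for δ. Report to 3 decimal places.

δ ≈ 0.770

Present value of the stream is 55000·δ + 69000·δ². Indifference gives 55000δ + 69000δ² = 83260.10.
That is, 69000δ² + 55000δ − 83260.10 = 0, a quadratic in δ.
By the quadratic formula (taking the positive root), δ = (−55000 + √26004787600.00) / 138000 ≈ 0.770.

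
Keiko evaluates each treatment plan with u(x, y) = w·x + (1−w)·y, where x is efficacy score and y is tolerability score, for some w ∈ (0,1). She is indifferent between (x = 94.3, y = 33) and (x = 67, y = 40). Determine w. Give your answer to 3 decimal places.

Indifference: w·94.3 + (1−w)·33 = w·67 + (1−w)·40.
Rearranging, 27.3·w − 7·(1−w) = 0.
The marginal rate of substitution is 7/27.3, so w = 7/(27.3+7) = 0.204.

w = 0.204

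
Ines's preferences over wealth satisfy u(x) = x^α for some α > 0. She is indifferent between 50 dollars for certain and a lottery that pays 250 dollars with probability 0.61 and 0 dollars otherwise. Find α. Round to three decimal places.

α ≈ 0.307

EU(lottery) = 0.61·250^α + 0.39·0 = 0.61·250^α.
Indifference: 50^α = 0.61·250^α, so (50/250)^α = 0.61.
Taking logs: α·ln(50/250) = ln(0.61), so α = -0.494296 / -1.609438 ≈ 0.307.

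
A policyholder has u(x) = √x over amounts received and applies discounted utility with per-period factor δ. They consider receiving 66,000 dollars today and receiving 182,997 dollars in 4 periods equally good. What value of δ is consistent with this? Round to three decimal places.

Equating discounted utilities: u(66000) = δ^4·u(182997) ⇒ δ^4 = u(66000)/u(182997).
Since u(x) = √x, δ^4 = √(66000/182997) = 0.60055.
So δ = 0.60055^(1/4) ≈ 0.880.

δ ≈ 0.880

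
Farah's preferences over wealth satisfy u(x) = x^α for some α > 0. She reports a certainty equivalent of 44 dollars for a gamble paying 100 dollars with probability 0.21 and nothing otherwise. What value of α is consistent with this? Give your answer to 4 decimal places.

Since u(0) = 0, the lottery's EU is 0.21·100^α.
Equating: 44^α = 0.21·100^α, i.e. 0.4400^α = 0.21.
Taking logs: α·ln(44/100) = ln(0.21), so α = -1.5606477 / -0.8209806 ≈ 1.9010.

α ≈ 1.9010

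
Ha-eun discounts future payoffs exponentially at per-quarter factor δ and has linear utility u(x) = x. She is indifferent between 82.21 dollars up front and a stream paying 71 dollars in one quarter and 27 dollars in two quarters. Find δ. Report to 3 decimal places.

δ ≈ 0.870

Equating present values: 82.21 = 71δ + 27δ².
That is, 27δ² + 71δ − 82.21 = 0, a quadratic in δ.
The positive root is δ = [−71 + √(71² + 4·27·82.21)] / (2·27) = (−71 + 117.982)/54 ≈ 0.870.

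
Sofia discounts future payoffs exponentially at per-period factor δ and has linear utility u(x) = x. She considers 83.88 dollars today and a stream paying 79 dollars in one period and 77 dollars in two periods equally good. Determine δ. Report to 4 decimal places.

Present value of the stream is 79·δ + 77·δ². Indifference gives 79δ + 77δ² = 83.88.
Rearranged: 77δ² + 79δ − 83.88 = 0.
δ = (−79 + √(79² + 4·77·83.88)) / (2·77) = (−79 + √32076.04) / 154 ≈ 0.6500.

δ ≈ 0.6500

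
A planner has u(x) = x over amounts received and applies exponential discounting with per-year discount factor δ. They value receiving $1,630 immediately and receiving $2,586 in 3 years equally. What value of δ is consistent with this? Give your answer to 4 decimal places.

δ ≈ 0.8574

Indifference means u(1630) = δ^3 · u(2586), so δ^3 = u(1630)/u(2586).
With u(x) = x: δ^3 = 1630/2586 = 0.63032.
Hence δ = (0.63032)^(1/3) = 0.857406.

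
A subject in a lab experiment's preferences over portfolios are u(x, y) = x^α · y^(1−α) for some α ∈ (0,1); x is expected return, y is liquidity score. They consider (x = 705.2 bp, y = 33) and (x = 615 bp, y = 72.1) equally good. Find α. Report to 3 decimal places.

α ≈ 0.851

Indifference: 705.2^α · 33^(1−α) = 615^α · 72.1^(1−α).
Taking logs: α·ln 705.2 + (1−α)·ln 33 = α·ln 615 + (1−α)·ln 72.1, i.e. α·0.136859 = (1−α)·0.781546.
Thus α·(0.918405) = 0.781546, so α = 0.781546/0.918405 ≈ 0.851.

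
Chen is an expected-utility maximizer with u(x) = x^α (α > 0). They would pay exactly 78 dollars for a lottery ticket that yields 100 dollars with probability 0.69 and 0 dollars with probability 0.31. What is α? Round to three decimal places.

EU(lottery) = 0.69·100^α + 0.31·0 = 0.69·100^α.
Setting u(78) equal to that: 78^α = 0.69·100^α ⇒ (78/100)^α = 0.69.
Take logs: α = ln 0.69 / ln(78/100) ≈ 1.49345.

α ≈ 1.493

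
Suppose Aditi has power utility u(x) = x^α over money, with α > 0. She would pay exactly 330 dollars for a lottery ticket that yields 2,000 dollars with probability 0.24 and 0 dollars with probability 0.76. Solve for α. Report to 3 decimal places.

Since u(0) = 0, the lottery's EU is 0.24·2000^α.
Equating: 330^α = 0.24·2000^α, i.e. 0.1650^α = 0.24.
Take logs: α = ln 0.24 / ln(330/2000) ≈ 0.79205.

α ≈ 0.792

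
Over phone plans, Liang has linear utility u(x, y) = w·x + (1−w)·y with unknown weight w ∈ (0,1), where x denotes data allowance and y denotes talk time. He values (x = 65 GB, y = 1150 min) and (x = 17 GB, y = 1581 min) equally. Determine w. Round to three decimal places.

w = 0.900

u(65,1150) = u(17,1581) means w·65 + (1−w)·1150 = w·17 + (1−w)·1581.
w·(65−17) = (1−w)·(1581−1150), i.e. w·48 = (1−w)·431.
The marginal rate of substitution is 431/48, so w = 431/(48+431) = 0.900.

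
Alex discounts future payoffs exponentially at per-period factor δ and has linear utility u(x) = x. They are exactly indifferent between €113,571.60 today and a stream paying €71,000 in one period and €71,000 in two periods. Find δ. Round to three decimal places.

The stream is worth 71000δ + 71000δ² today, so 71000δ + 71000δ² = 113571.60.
That is, 71000δ² + 71000δ − 113571.60 = 0, a quadratic in δ.
By the quadratic formula (taking the positive root), δ = (−71000 + √37295334400.00) / 142000 ≈ 0.860.

δ ≈ 0.860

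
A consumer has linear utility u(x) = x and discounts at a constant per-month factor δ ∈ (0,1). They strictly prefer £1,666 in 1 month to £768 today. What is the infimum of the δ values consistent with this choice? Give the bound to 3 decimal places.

Under u(x) = x this choice says 768 < δ·1666.
So δ > 768/1666 = 0.46098.

δ > 0.461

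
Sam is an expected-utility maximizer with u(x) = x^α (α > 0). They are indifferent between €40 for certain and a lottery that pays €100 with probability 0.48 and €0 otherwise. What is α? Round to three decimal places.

Since u(0) = 0, the lottery's EU is 0.48·100^α.
Equating: 40^α = 0.48·100^α, i.e. 0.4000^α = 0.48.
α = ln(0.48) / ln(40/100) = -0.733969/-0.916291 ≈ 0.801.

α ≈ 0.801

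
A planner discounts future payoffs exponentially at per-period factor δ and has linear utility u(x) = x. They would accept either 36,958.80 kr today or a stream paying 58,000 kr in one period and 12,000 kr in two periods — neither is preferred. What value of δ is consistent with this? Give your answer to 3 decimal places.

δ ≈ 0.570

The stream is worth 58000δ + 12000δ² today, so 58000δ + 12000δ² = 36958.80.
That is, 12000δ² + 58000δ − 36958.80 = 0, a quadratic in δ.
By the quadratic formula (taking the positive root), δ = (−58000 + √5138022400.00) / 24000 ≈ 0.570.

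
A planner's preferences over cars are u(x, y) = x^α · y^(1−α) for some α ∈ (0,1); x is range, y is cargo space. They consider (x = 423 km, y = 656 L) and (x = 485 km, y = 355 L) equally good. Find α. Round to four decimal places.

α ≈ 0.8178

Indifference: 423^α · 656^(1−α) = 485^α · 355^(1−α).
Rearrange to (423/485)^α = (355/656)^(1−α) and take logs: α·-0.1367767 = (1−α)·-0.6140430.
Thus α·(-0.7508197) = -0.6140430, so α = -0.6140430/-0.7508197 ≈ 0.8178.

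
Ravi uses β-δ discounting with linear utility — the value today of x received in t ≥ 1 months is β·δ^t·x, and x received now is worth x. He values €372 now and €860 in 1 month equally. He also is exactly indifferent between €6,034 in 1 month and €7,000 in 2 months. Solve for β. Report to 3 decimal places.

Both payoffs in the second observation are in the future, so β drops out: δ^1·6034 = δ^2·7000 ⇒ δ = 6034/7000 = 0.86200.
The first indifference: 372 = β·δ·860, so β = 372/(δ·860) = 372/(0.86200·860) ≈ 0.502.

β ≈ 0.502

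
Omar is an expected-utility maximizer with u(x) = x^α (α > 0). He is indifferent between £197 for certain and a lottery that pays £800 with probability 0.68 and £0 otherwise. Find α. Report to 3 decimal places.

α ≈ 0.275

Since u(0) = 0, the lottery's EU is 0.68·800^α.
Indifference: 197^α = 0.68·800^α, so (197/800)^α = 0.68.
α = ln(0.68) / ln(197/800) = -0.385662/-1.401408 ≈ 0.275.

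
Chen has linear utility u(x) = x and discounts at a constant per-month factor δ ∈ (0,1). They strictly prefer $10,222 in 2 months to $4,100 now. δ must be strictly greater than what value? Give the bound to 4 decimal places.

Comparing present values: 4100 < δ^2·10222.
So δ^2 > 4100/10222 = 0.40110; taking the square root of both positive sides preserves the inequality.
δ > 0.40110^(1/2) = 0.6333.

δ > 0.6333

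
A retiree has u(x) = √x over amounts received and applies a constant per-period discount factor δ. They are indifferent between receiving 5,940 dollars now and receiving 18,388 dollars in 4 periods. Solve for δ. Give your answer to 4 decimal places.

δ ≈ 0.8683

The payoff in 4 periods is discounted by δ^4, so u(5940) = δ^4·u(18388) and δ^4 = u(5940)/u(18388).
Since u(x) = √x, δ^4 = √(5940/18388) = 0.56836.
So δ = 0.56836^(1/4) ≈ 0.8683.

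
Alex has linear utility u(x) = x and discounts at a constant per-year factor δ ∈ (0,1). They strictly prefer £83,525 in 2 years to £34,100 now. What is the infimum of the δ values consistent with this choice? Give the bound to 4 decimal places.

δ > 0.6390

The preference means 34100 < δ^2·83525.
Hence δ^2 > 34100/83525 = 0.40826, and x ↦ x^(1/2) is increasing on (0,∞).
δ > (34100/83525)^(1/2) ≈ 0.6390.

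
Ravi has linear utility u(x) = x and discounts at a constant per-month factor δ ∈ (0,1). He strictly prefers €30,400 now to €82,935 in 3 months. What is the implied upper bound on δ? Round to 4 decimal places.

Under u(x) = x this choice says 30400 > δ^3·82935.
Dividing by 82935: δ^3 < 0.36655. Both sides are positive, so the cube root keeps the direction.
δ < 0.36655^(1/3) = 0.7157.

δ < 0.7157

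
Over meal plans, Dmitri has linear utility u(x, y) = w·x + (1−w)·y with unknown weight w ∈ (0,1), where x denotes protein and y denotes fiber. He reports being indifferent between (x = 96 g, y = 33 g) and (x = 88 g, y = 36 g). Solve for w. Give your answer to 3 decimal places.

Indifference: w·96 + (1−w)·33 = w·88 + (1−w)·36.
Collecting terms: w·8 = (1−w)·3.
The marginal rate of substitution is 3/8, so w = 3/(8+3) = 0.273.

w = 0.273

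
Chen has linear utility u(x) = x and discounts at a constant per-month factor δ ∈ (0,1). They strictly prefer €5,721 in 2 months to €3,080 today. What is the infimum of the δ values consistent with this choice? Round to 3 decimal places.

δ > 0.734

Comparing present values: 3080 < δ^2·5721.
Dividing by 5721: δ^2 > 0.53837. Both sides are positive, so the square root keeps the direction.
δ > 0.53837^(1/2) = 0.734.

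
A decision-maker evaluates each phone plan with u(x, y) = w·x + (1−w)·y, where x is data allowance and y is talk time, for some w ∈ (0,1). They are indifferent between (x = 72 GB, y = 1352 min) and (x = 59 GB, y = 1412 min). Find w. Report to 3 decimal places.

w = 0.822

Equating utilities: w·72 + (1−w)·1352 = w·59 + (1−w)·1412.
Rearranging, 13·w − 60·(1−w) = 0.
Hence w = 60/(13+60) = 60/73 = 0.822.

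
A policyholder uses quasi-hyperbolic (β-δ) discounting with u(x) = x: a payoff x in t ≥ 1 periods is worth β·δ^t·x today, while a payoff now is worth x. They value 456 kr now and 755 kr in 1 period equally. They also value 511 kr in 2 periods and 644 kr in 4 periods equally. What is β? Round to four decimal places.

β ≈ 0.6780

Both payoffs in the second observation are in the future, so β drops out: δ^2·511 = δ^4·644 ⇒ δ^2 = 511/644 = 0.79348, so δ = 0.89077.
Substituting δ into 456 = β·δ·755: β = 456/(672.534) ≈ 0.6780.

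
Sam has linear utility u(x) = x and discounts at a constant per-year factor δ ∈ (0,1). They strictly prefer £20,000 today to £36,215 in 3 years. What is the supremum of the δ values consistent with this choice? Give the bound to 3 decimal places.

The preference means 20000 > δ^3·36215.
Dividing by 36215: δ^3 < 0.55226. Both sides are positive, so the cube root keeps the direction.
δ < (20000/36215)^(1/3) ≈ 0.820.

δ < 0.820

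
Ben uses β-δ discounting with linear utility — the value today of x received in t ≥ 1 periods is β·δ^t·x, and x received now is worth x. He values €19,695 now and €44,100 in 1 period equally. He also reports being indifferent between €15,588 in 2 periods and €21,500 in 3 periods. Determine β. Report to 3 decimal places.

From the later pair, β·δ^2·15588 = β·δ^3·21500; dividing through, δ = 15588/21500 = 0.72502.
Now use the now-vs-future pair: 19695 = β·δ·44100 gives β = 19695/(0.72502·44100) ≈ 0.616.

β ≈ 0.616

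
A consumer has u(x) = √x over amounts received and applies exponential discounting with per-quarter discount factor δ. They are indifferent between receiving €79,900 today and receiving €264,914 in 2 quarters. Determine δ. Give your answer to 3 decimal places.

δ ≈ 0.741

Indifference means u(79900) = δ^2 · u(264914), so δ^2 = u(79900)/u(264914).
With u(x) = √x: δ^2 = √79900/√264914 = √(79900/264914) = 0.54919.
Taking the square root: δ = 0.54919^(1/2) ≈ 0.741.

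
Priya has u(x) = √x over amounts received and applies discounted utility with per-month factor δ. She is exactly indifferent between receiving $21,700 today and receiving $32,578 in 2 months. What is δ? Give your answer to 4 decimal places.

Indifference means u(21700) = δ^2 · u(32578), so δ^2 = u(21700)/u(32578).
With u(x) = √x: δ^2 = √21700/√32578 = √(21700/32578) = 0.81615.
Taking the square root: δ = 0.81615^(1/2) ≈ 0.9034.

δ ≈ 0.9034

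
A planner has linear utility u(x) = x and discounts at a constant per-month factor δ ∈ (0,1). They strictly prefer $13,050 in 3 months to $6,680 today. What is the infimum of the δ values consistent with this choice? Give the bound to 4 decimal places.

δ > 0.7999

Comparing present values: 6680 < δ^3·13050.
So δ^3 > 6680/13050 = 0.51188; taking the cube root of both positive sides preserves the inequality.
δ > 0.51188^(1/3) = 0.7999.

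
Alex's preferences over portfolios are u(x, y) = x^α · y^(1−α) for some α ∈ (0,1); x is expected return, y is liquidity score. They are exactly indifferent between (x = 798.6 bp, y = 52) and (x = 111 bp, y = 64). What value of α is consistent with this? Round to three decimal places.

The Cobb–Douglas utilities coincide, so 798.6^α·52^(1−α) = 111^α·64^(1−α).
(798.6/111)^α = (64/52)^(1−α); take logs: α·ln(798.6/111) = (1−α)·ln(64/52), i.e. α·1.973330 = (1−α)·0.207639.
Thus α·(2.180969) = 0.207639, so α = 0.207639/2.180969 ≈ 0.095.

α ≈ 0.095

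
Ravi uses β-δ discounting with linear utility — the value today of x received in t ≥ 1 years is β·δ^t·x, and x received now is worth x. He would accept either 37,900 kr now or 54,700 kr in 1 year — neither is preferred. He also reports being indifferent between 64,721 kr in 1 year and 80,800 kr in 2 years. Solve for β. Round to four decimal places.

Both payoffs in the second observation are in the future, so β drops out: δ^1·64721 = δ^2·80800 ⇒ δ = 64721/80800 = 0.80100.
Substituting δ into 37900 = β·δ·54700: β = 37900/(43814.835) ≈ 0.8650.

β ≈ 0.8650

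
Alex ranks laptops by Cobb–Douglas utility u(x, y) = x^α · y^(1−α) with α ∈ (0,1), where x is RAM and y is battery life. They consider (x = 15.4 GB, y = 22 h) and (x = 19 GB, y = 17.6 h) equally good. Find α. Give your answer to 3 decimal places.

α ≈ 0.515

Indifference: 15.4^α · 22^(1−α) = 19^α · 17.6^(1−α).
Rearrange to (15.4/19)^α = (17.6/22)^(1−α) and take logs: α·-0.210071 = (1−α)·-0.223144.
So α/(1−α) = (-0.223144)/(-0.210071) = 1.062231, and α = 1.062231/2.062231 ≈ 0.515.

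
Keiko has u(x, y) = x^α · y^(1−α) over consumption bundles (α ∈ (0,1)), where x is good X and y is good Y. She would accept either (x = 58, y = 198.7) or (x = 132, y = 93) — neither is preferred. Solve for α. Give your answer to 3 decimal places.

The Cobb–Douglas utilities coincide, so 58^α·198.7^(1−α) = 132^α·93^(1−α).
(58/132)^α = (93/198.7)^(1−α); take logs: α·ln(58/132) = (1−α)·ln(93/198.7), i.e. α·-0.822359 = (1−α)·-0.759197.
Thus α·(-1.581556) = -0.759197, so α = -0.759197/-1.581556 ≈ 0.480.

α ≈ 0.480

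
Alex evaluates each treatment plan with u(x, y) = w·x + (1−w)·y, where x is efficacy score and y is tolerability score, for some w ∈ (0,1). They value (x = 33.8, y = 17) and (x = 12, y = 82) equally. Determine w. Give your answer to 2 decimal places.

Indifference: w·33.8 + (1−w)·17 = w·12 + (1−w)·82.
Rearranging, 21.8·w − 65·(1−w) = 0.
Hence w = 65/(21.8+65) = 65/86.8 = 0.75.

w = 0.75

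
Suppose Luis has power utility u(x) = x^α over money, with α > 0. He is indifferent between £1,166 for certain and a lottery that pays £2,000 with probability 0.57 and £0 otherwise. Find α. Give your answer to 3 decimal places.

EU(lottery) = 0.57·2000^α + 0.43·0 = 0.57·2000^α.
Setting u(1166) equal to that: 1166^α = 0.57·2000^α ⇒ (1166/2000)^α = 0.57.
Taking logs: α·ln(1166/2000) = ln(0.57), so α = -0.562119 / -0.539568 ≈ 1.042.

α ≈ 1.042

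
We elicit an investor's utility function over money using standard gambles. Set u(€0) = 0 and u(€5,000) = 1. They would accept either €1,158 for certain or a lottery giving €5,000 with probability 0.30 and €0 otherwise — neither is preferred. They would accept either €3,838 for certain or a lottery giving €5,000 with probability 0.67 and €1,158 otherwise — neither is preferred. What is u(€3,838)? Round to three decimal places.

From the first indifference, u(€1,158) = 0.30·u(€5,000) + 0.70·u(€0) = 0.30·1 + 0.70·0 = 0.30.
Chaining: u(€3,838) = 0.67·1.00 + 0.33·0.30 = 0.7690.

0.769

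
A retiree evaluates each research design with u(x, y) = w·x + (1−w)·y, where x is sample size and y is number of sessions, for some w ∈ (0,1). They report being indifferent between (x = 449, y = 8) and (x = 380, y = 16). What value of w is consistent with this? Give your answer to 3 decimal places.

Equating utilities: w·449 + (1−w)·8 = w·380 + (1−w)·16.
w·(449−380) = (1−w)·(16−8), i.e. w·69 = (1−w)·8.
Hence w = 8/(69+8) = 8/77 = 0.104.

w = 0.104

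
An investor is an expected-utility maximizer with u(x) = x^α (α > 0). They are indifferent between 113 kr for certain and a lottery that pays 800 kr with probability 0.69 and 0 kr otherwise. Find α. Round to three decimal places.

α ≈ 0.190

EU(lottery) = 0.69·800^α + 0.31·0 = 0.69·800^α.
Setting u(113) equal to that: 113^α = 0.69·800^α ⇒ (113/800)^α = 0.69.
Taking logs: α·ln(113/800) = ln(0.69), so α = -0.371064 / -1.957224 ≈ 0.190.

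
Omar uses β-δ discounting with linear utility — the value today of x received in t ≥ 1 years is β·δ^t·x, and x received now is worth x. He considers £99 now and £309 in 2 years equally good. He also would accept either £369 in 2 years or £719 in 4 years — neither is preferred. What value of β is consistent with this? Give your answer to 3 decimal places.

β ≈ 0.624

The second indifference involves only future payoffs, so β cancels: β·δ^2·369 = β·δ^4·719, giving δ^2 = 369/719 = 0.51321, so δ = 0.71639.
Now use the now-vs-future pair: 99 = β·δ^2·309 gives β = 99/(0.51321·309) ≈ 0.624.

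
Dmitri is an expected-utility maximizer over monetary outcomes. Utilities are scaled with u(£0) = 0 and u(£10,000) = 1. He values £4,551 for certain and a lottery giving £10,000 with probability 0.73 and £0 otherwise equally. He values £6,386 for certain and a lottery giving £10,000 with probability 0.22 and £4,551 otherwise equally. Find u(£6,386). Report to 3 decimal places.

The first gamble pins u(£4,551): it must equal 0.73·1 + 0.27·0 = 0.73.
The second indifference gives u(£6,386) = 0.22·u(£10,000) + 0.78·u(£4,551) = 0.22·1.00 + 0.78·0.73 = 0.7894.

0.789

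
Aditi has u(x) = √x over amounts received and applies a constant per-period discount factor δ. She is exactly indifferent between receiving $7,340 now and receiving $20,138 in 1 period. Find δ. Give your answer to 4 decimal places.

Indifference means u(7340) = δ · u(20138), so δ = u(7340)/u(20138).
With u(x) = √x: δ = √7340/√20138 = √(7340/20138) = 0.60373.

δ ≈ 0.6037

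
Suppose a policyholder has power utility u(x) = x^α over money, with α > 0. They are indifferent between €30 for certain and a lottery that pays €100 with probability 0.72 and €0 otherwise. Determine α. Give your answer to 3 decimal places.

α ≈ 0.273

The lottery's expected utility is 0.72·u(100) + 0.28·u(0) = 0.72·100^α (since u(0) = 0 for α > 0).
Setting u(30) equal to that: 30^α = 0.72·100^α ⇒ (30/100)^α = 0.72.
Taking logs: α·ln(30/100) = ln(0.72), so α = -0.328504 / -1.203973 ≈ 0.273.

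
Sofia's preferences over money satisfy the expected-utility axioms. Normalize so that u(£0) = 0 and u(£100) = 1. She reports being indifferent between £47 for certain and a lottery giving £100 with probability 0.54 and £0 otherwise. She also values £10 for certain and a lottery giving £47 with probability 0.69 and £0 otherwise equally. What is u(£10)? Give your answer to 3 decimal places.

The first gamble pins u(£47): it must equal 0.54·1 + 0.46·0 = 0.54.
The second indifference gives u(£10) = 0.69·u(£47) + 0.31·u(£0) = 0.69·0.54 + 0.31·0.00 = 0.3726.

0.373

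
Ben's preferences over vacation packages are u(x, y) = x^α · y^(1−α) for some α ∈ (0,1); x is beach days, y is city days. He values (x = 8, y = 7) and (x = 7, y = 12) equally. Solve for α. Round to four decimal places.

α ≈ 0.8014

Indifference: 8^α · 7^(1−α) = 7^α · 12^(1−α).
Rearrange to (8/7)^α = (12/7)^(1−α) and take logs: α·0.1335314 = (1−α)·0.5389965.
With A = 0.1335314 and B = 0.5389965: α·A = (1−α)·B, so α = B/(A+B) = 0.5389965/0.6725279 ≈ 0.8014.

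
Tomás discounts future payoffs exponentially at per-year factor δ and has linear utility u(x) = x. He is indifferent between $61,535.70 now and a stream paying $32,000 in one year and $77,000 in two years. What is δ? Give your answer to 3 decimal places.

δ ≈ 0.710

Present value of the stream is 32000·δ + 77000·δ². Indifference gives 32000δ + 77000δ² = 61535.70.
So 77000δ² + 32000δ − 61535.70 = 0.
δ = (−32000 + √(32000² + 4·77000·61535.70)) / (2·77000) = (−32000 + √19976995600.00) / 154000 ≈ 0.710.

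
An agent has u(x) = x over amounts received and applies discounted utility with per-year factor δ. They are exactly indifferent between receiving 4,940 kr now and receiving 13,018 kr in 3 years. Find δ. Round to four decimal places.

The payoff in 3 years is discounted by δ^3, so u(4940) = δ^3·u(13018) and δ^3 = u(4940)/u(13018).
With u(x) = x: δ^3 = 4940/13018 = 0.37947.
Taking the cube root: δ = 0.37947^(1/3) ≈ 0.7240.

δ ≈ 0.7240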